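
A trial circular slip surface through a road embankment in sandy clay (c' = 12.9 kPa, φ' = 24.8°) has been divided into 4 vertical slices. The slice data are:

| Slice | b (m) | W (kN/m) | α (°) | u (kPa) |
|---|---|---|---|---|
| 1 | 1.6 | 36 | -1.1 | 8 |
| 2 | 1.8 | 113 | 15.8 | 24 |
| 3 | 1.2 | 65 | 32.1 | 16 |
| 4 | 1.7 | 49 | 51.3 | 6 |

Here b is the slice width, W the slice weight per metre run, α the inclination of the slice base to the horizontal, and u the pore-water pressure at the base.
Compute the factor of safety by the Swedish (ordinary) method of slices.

Ordinary method of slices: FS = Σ[c'·Δl_i + (W_i cosα_i − u_i·Δl_i)·tanφ'] / Σ W_i sinα_i, with Δl_i = b_i / cosα_i.
Slice 1: Δl = 1.6/cos(-1.1°) = 1.600 m; N'_1 = 36·cos(-1.1°) − 8·1.600 = 23.2; c'Δl = 20.64; W sinα = -0.7
Slice 2: Δl = 1.8/cos15.8° = 1.871 m; N'_2 = 113·cos15.8° − 24·1.871 = 63.8; c'Δl = 24.13; W sinα = 30.8
Slice 3: Δl = 1.2/cos32.1° = 1.417 m; N'_3 = 65·cos32.1° − 16·1.417 = 32.4; c'Δl = 18.27; W sinα = 34.5
Slice 4: Δl = 1.7/cos51.3° = 2.719 m; N'_4 = 49·cos51.3° − 6·2.719 = 14.3; c'Δl = 35.07; W sinα = 38.2
Σc'Δl = 98.1 kN/m; ΣN' = 133.7 kN/m; ΣW sinα = 102.9 kN/m
Resisting = 98.1 + 133.7·tan24.8° = 98.1 + 61.8 = 159.9 kN/m
FS = 159.9 / 102.9 = 1.555

FS = 1.55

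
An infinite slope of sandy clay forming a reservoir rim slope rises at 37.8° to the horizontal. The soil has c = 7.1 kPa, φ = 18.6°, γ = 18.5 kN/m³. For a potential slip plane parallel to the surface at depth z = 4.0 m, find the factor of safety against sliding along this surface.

FS = 0.63

For an infinite slope with a slip plane parallel to the surface (no pore pressure): FS = [c + γz cos²β tanφ] / [γz sinβ cosβ].
γz = 18.5·4.0 = 74.00 kN/m²
Numerator = 7.1 + 74.00·cos²37.8°·tan18.6° = 7.1 + 74.00·0.6243·0.3365 = 22.649 kPa
Denominator = 74.00·sin37.8°·cos37.8° = 74.00·0.6129·0.7902 = 35.838 kPa
FS = 22.649 / 35.838 = 0.632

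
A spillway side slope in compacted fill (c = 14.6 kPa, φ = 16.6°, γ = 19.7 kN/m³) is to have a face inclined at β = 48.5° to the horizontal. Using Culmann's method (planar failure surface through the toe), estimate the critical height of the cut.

Culmann's analysis gives the critical failure plane at α_cr = (β + φ)/2 = (48.5 + 16.6)/2 = 32.5°, and the critical height
H_c = (4c/γ) · sinβ cosφ / [1 − cos(β − φ)]
    = (4·14.6/19.7) · sin48.5°·cos16.6° / [1 − cos(31.9°)]
    = 2.964 · 0.7490·0.9583 / [1 − 0.8490]
    = 2.964 · 0.7177 / 0.1510
    = 14.09 m

H_c = 14.09 m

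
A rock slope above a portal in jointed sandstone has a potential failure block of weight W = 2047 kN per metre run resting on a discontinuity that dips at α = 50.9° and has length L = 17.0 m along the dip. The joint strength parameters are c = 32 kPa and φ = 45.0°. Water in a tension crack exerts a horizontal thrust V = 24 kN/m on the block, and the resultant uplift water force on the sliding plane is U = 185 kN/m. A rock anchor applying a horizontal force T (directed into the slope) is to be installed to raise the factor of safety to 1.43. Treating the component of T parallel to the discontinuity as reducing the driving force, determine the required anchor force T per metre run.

T = 394 kN/m

Resolving forces along and normal to the sliding plane, with the horizontal anchor force T adding T·sinα to the effective normal force and T·cosα acting up the plane against the driving force:
FS = [cL + (W cosα − U − V sinα + T sinα) tanφ] / [W sinα + V cosα − T cosα]
Without the anchor: N' = 1087.4 kN/m, driving T_d = 1603.7 kN/m, resisting R = 32·17.0 + 1087.4·tan45.0° = 1631.4 kN/m, FS = 1.02.
Setting FS = 1.43 and solving for T:
1.43·(1603.7 − T cos50.9°) = 1631.4 + T sin50.9°·tan45.0°
T·(sin50.9°·tan45.0° + 1.43·cos50.9°) = 1.43·1603.7 − 1631.4
T·(0.7760·1.0000 + 1.43·0.6307) = 2293.3 − 1631.4 = 661.9
T·1.6779 = 661.9
T = 394.5 kN/m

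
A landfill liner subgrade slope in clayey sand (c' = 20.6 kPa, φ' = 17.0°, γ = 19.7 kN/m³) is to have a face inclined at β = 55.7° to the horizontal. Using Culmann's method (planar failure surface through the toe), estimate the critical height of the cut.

H_c = 15.05 m

Culmann's analysis gives the critical failure plane at α_cr = (β + φ')/2 = (55.7 + 17.0)/2 = 36.4°, and the critical height
H_c = (4c'/γ) · sinβ cosφ' / [1 − cos(β − φ')]
    = (4·20.6/19.7) · sin55.7°·cos17.0° / [1 − cos(38.7°)]
    = 4.183 · 0.8261·0.9563 / [1 − 0.7804]
    = 4.183 · 0.7900 / 0.2196
    = 15.05 m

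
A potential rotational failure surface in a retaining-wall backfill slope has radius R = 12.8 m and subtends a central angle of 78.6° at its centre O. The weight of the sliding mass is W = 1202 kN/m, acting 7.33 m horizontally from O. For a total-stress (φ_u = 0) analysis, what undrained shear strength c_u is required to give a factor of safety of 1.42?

FS = c_u·L_a·R / (W·d), so c_u = FS·W·d / (L_a·R).
Arc length L_a = R·θ = 12.8·(78.6°·π/180) = 12.8·1.3718 = 17.56 m
c_u = 1.42·1202·7.33 / (17.56·12.8) = 12511.1 / 224.76 = 55.66 kPa

c_u = 55.7 kPa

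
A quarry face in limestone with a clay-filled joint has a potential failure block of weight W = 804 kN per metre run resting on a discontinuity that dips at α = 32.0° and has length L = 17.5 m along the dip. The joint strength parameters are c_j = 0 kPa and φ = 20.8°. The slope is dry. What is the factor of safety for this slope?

Resolving the block weight along and normal to the plane and applying the Mohr–Coulomb strength on the joint:
N' = W cosα = 804·cos32.0° = 681.8 kN/m
Driving force T = W sinα = 804·sin32.0° = 426.1 kN/m
Resisting force R = c_j·L + N'·tanφ = 0·17.5 + 681.8·tan20.8° = 0.0 + 259.0 = 259.0 kN/m
FS = R / T = 259.0 / 426.1 = 0.608

FS = 0.61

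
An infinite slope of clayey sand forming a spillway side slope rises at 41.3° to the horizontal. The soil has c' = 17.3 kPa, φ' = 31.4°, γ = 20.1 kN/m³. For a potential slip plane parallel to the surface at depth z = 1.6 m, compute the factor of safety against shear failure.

FS = 1.78

For an infinite slope with a slip plane parallel to the surface (no pore pressure): FS = [c' + γz cos²β tanφ'] / [γz sinβ cosβ].
γz = 20.1·1.6 = 32.16 kN/m²
Numerator = 17.3 + 32.16·cos²41.3°·tan31.4° = 17.3 + 32.16·0.5644·0.6104 = 28.379 kPa
Denominator = 32.16·sin41.3°·cos41.3° = 32.16·0.6600·0.7513 = 15.946 kPa
FS = 28.379 / 15.946 = 1.780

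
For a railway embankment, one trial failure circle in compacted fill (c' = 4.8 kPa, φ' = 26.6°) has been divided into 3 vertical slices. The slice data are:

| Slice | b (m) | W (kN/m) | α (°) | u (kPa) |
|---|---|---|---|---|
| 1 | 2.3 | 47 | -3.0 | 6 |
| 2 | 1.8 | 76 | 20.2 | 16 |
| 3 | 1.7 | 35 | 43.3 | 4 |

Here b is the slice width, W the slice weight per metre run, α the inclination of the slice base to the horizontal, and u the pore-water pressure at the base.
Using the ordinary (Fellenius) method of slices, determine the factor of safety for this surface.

Ordinary method of slices: FS = Σ[c'·Δl_i + (W_i cosα_i − u_i·Δl_i)·tanφ'] / Σ W_i sinα_i, with Δl_i = b_i / cosα_i.
Slice 1: Δl = 2.3/cos(-3.0°) = 2.303 m; N'_1 = 47·cos(-3.0°) − 6·2.303 = 33.1; c'Δl = 11.06; W sinα = -2.5
Slice 2: Δl = 1.8/cos20.2° = 1.918 m; N'_2 = 76·cos20.2° − 16·1.918 = 40.6; c'Δl = 9.21; W sinα = 26.2
Slice 3: Δl = 1.7/cos43.3° = 2.336 m; N'_3 = 35·cos43.3° − 4·2.336 = 16.1; c'Δl = 11.21; W sinα = 24.0
Σc'Δl = 31.5 kN/m; ΣN' = 89.9 kN/m; ΣW sinα = 47.8 kN/m
Resisting = 31.5 + 89.9·tan26.6° = 31.5 + 45.0 = 76.5 kN/m
FS = 76.5 / 47.8 = 1.601

FS = 1.60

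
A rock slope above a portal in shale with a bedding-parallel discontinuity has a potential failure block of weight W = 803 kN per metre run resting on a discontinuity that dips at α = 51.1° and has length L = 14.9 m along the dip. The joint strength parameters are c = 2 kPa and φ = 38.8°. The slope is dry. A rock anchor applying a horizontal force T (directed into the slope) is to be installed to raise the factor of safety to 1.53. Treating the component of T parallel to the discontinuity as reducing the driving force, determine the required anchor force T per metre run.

T = 328 kN/m

Resolving forces along and normal to the sliding plane, with the horizontal anchor force T adding T·sinα to the effective normal force and T·cosα acting up the plane against the driving force:
FS = [cL + (W cosα + T sinα) tanφ] / [W sinα − T cosα]
Without the anchor: N' = 504.3 kN/m, driving T_d = 624.9 kN/m, resisting R = 2·14.9 + 504.3·tan38.8° = 435.2 kN/m, FS = 0.70.
Setting FS = 1.53 and solving for T:
1.53·(624.9 − T cos51.1°) = 435.2 + T sin51.1°·tan38.8°
T·(sin51.1°·tan38.8° + 1.53·cos51.1°) = 1.53·624.9 − 435.2
T·(0.7782·0.8040 + 1.53·0.6280) = 956.1 − 435.2 = 520.9
T·1.5865 = 520.9
T = 328.3 kN/m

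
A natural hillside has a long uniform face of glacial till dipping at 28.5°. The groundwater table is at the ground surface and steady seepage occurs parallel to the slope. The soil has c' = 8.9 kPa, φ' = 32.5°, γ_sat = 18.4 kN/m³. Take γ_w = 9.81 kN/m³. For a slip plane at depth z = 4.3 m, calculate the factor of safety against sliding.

With seepage parallel to the slope and the water table at the surface, the effective normal stress on the slip plane uses the buoyant unit weight γ' = γ_sat − γ_w while the driving shear stress uses γ_sat:
FS = [c' + γ' z cos²β tanφ'] / [γ_sat z sinβ cosβ]
γ' = 18.4 − 9.81 = 8.59 kN/m³
Numerator = 8.9 + 8.59·4.3·cos²28.5°·tan32.5° = 8.9 + 8.59·4.3·0.7723·0.6371 = 27.074 kPa
Denominator = 18.4·4.3·sin28.5°·cos28.5° = 18.4·4.3·0.4772·0.8788 = 33.178 kPa
FS = 27.074 / 33.178 = 0.816

FS = 0.82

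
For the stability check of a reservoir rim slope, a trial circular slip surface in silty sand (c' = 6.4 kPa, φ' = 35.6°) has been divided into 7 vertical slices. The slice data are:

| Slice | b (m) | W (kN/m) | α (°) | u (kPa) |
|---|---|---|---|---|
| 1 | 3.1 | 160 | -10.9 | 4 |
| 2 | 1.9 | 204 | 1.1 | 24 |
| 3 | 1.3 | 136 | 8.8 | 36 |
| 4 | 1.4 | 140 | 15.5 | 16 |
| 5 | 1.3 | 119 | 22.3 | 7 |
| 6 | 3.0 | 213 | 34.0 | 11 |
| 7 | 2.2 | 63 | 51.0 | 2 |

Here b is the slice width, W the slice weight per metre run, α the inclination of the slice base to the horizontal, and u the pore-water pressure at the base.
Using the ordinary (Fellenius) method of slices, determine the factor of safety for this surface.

FS = 2.68

Ordinary method of slices: FS = Σ[c'·Δl_i + (W_i cosα_i − u_i·Δl_i)·tanφ'] / Σ W_i sinα_i, with Δl_i = b_i / cosα_i.
Slice 1: Δl = 3.1/cos(-10.9°) = 3.157 m; N'_1 = 160·cos(-10.9°) − 4·3.157 = 144.5; c'Δl = 20.20; W sinα = -30.3
Slice 2: Δl = 1.9/cos1.1° = 1.900 m; N'_2 = 204·cos1.1° − 24·1.900 = 158.4; c'Δl = 12.16; W sinα = 3.9
Slice 3: Δl = 1.3/cos8.8° = 1.315 m; N'_3 = 136·cos8.8° − 36·1.315 = 87.0; c'Δl = 8.42; W sinα = 20.8
Slice 4: Δl = 1.4/cos15.5° = 1.453 m; N'_4 = 140·cos15.5° − 16·1.453 = 111.7; c'Δl = 9.30; W sinα = 37.4
Slice 5: Δl = 1.3/cos22.3° = 1.405 m; N'_5 = 119·cos22.3° − 7·1.405 = 100.3; c'Δl = 8.99; W sinα = 45.2
Slice 6: Δl = 3.0/cos34.0° = 3.619 m; N'_6 = 213·cos34.0° − 11·3.619 = 136.8; c'Δl = 23.16; W sinα = 119.1
Slice 7: Δl = 2.2/cos51.0° = 3.496 m; N'_7 = 63·cos51.0° − 2·3.496 = 32.7; c'Δl = 22.37; W sinα = 49.0
Σc'Δl = 104.6 kN/m; ΣN' = 771.2 kN/m; ΣW sinα = 245.1 kN/m
Resisting = 104.6 + 771.2·tan35.6° = 104.6 + 552.2 = 656.8 kN/m
FS = 656.8 / 245.1 = 2.680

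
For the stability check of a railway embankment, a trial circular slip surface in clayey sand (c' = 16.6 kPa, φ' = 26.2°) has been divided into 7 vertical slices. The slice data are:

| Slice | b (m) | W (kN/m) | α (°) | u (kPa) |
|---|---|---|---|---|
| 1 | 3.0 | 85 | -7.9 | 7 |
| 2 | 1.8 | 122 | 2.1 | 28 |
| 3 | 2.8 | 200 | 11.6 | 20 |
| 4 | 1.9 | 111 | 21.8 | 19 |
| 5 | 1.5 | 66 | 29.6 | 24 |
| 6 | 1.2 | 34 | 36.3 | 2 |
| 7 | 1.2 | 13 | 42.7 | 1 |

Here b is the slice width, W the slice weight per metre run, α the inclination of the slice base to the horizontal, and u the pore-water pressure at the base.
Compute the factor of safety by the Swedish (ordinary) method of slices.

FS = 3.18

Ordinary method of slices: FS = Σ[c'·Δl_i + (W_i cosα_i − u_i·Δl_i)·tanφ'] / Σ W_i sinα_i, with Δl_i = b_i / cosα_i.
Slice 1: Δl = 3.0/cos(-7.9°) = 3.029 m; N'_1 = 85·cos(-7.9°) − 7·3.029 = 63.0; c'Δl = 50.28; W sinα = -11.7
Slice 2: Δl = 1.8/cos2.1° = 1.801 m; N'_2 = 122·cos2.1° − 28·1.801 = 71.5; c'Δl = 29.90; W sinα = 4.5
Slice 3: Δl = 2.8/cos11.6° = 2.858 m; N'_3 = 200·cos11.6° − 20·2.858 = 138.7; c'Δl = 47.45; W sinα = 40.2
Slice 4: Δl = 1.9/cos21.8° = 2.046 m; N'_4 = 111·cos21.8° − 19·2.046 = 64.2; c'Δl = 33.97; W sinα = 41.2
Slice 5: Δl = 1.5/cos29.6° = 1.725 m; N'_5 = 66·cos29.6° − 24·1.725 = 16.0; c'Δl = 28.64; W sinα = 32.6
Slice 6: Δl = 1.2/cos36.3° = 1.489 m; N'_6 = 34·cos36.3° − 2·1.489 = 24.4; c'Δl = 24.72; W sinα = 20.1
Slice 7: Δl = 1.2/cos42.7° = 1.633 m; N'_7 = 13·cos42.7° − 1·1.633 = 7.9; c'Δl = 27.11; W sinα = 8.8
Σc'Δl = 242.1 kN/m; ΣN' = 385.7 kN/m; ΣW sinα = 135.8 kN/m
Resisting = 242.1 + 385.7·tan26.2° = 242.1 + 189.8 = 431.9 kN/m
FS = 431.9 / 135.8 = 3.181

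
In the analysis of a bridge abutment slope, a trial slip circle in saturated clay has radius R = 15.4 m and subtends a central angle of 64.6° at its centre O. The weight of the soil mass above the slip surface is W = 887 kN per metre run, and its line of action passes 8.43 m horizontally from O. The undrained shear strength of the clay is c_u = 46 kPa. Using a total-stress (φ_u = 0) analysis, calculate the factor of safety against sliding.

Taking moments about the centre O, the resisting moment is provided by the undrained shear strength acting along the arc:
Arc length L_a = R·θ = 15.4·(64.6°·π/180) = 15.4·1.1275 = 17.36 m
M_R = c_u·L_a·R = 46·17.36·15.4 = 12300.1 kN·m/m
M_D = W·d = 887·8.43 = 7477.4 kN·m/m
FS = M_R / M_D = 12300.1 / 7477.4 = 1.645

FS = 1.64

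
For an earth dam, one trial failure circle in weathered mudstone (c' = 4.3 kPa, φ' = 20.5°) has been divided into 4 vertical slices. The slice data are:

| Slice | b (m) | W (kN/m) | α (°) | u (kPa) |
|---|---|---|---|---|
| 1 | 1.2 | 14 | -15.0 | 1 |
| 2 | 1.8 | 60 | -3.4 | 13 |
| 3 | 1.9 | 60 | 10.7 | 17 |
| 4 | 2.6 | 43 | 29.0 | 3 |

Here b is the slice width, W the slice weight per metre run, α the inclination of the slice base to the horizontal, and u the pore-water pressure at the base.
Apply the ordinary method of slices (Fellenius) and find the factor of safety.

FS = 2.94

Ordinary method of slices: FS = Σ[c'·Δl_i + (W_i cosα_i − u_i·Δl_i)·tanφ'] / Σ W_i sinα_i, with Δl_i = b_i / cosα_i.
Slice 1: Δl = 1.2/cos(-15.0°) = 1.242 m; N'_1 = 14·cos(-15.0°) − 1·1.242 = 12.3; c'Δl = 5.34; W sinα = -3.6
Slice 2: Δl = 1.8/cos(-3.4°) = 1.803 m; N'_2 = 60·cos(-3.4°) − 13·1.803 = 36.5; c'Δl = 7.75; W sinα = -3.6
Slice 3: Δl = 1.9/cos10.7° = 1.934 m; N'_3 = 60·cos10.7° − 17·1.934 = 26.1; c'Δl = 8.31; W sinα = 11.1
Slice 4: Δl = 2.6/cos29.0° = 2.973 m; N'_4 = 43·cos29.0° − 3·2.973 = 28.7; c'Δl = 12.78; W sinα = 20.8
Σc'Δl = 34.2 kN/m; ΣN' = 103.5 kN/m; ΣW sinα = 24.8 kN/m
Resisting = 34.2 + 103.5·tan20.5° = 34.2 + 38.7 = 72.9 kN/m
FS = 72.9 / 24.8 = 2.939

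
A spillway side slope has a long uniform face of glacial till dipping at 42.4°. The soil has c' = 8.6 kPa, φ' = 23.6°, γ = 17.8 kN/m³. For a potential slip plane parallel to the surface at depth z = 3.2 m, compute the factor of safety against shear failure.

FS = 0.78

For an infinite slope with a slip plane parallel to the surface (no pore pressure): FS = [c' + γz cos²β tanφ'] / [γz sinβ cosβ].
γz = 17.8·3.2 = 56.96 kN/m²
Numerator = 8.6 + 56.96·cos²42.4°·tan23.6° = 8.6 + 56.96·0.5453·0.4369 = 22.170 kPa
Denominator = 56.96·sin42.4°·cos42.4° = 56.96·0.6743·0.7385 = 28.363 kPa
FS = 22.170 / 28.363 = 0.782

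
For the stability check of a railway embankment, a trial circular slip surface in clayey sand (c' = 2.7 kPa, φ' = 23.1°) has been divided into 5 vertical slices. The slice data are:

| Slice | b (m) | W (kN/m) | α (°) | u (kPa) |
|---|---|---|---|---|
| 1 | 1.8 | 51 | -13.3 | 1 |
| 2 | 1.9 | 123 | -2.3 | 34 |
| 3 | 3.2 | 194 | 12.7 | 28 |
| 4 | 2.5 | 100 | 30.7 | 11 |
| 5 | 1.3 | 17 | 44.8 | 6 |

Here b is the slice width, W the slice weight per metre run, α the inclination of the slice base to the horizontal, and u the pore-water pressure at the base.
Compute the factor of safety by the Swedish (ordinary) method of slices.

FS = 1.60

Ordinary method of slices: FS = Σ[c'·Δl_i + (W_i cosα_i − u_i·Δl_i)·tanφ'] / Σ W_i sinα_i, with Δl_i = b_i / cosα_i.
Slice 1: Δl = 1.8/cos(-13.3°) = 1.850 m; N'_1 = 51·cos(-13.3°) − 1·1.850 = 47.8; c'Δl = 4.99; W sinα = -11.7
Slice 2: Δl = 1.9/cos(-2.3°) = 1.902 m; N'_2 = 123·cos(-2.3°) − 34·1.902 = 58.2; c'Δl = 5.13; W sinα = -4.9
Slice 3: Δl = 3.2/cos12.7° = 3.280 m; N'_3 = 194·cos12.7° − 28·3.280 = 97.4; c'Δl = 8.86; W sinα = 42.7
Slice 4: Δl = 2.5/cos30.7° = 2.907 m; N'_4 = 100·cos30.7° − 11·2.907 = 54.0; c'Δl = 7.85; W sinα = 51.1
Slice 5: Δl = 1.3/cos44.8° = 1.832 m; N'_5 = 17·cos44.8° − 6·1.832 = 1.1; c'Δl = 4.95; W sinα = 12.0
Σc'Δl = 31.8 kN/m; ΣN' = 258.5 kN/m; ΣW sinα = 89.0 kN/m
Resisting = 31.8 + 258.5·tan23.1° = 31.8 + 110.3 = 142.0 kN/m
FS = 142.0 / 89.0 = 1.596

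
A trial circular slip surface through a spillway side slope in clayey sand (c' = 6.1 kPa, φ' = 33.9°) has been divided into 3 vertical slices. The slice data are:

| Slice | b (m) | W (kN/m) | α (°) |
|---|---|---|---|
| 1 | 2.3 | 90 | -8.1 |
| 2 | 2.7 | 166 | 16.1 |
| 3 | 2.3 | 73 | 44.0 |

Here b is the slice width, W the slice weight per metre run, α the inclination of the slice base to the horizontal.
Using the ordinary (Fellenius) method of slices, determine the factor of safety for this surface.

Ordinary method of slices: FS = Σ[c'·Δl_i + (W_i cosα_i)·tanφ'] / Σ W_i sinα_i, with Δl_i = b_i / cosα_i.
Slice 1: Δl = 2.3/cos(-8.1°) = 2.323 m; N'_1 = 90·cos(-8.1°) = 89.1; c'Δl = 14.17; W sinα = -12.7
Slice 2: Δl = 2.7/cos16.1° = 2.810 m; N'_2 = 166·cos16.1° = 159.5; c'Δl = 17.14; W sinα = 46.0
Slice 3: Δl = 2.3/cos44.0° = 3.197 m; N'_3 = 73·cos44.0° = 52.5; c'Δl = 19.50; W sinα = 50.7
Σc'Δl = 50.8 kN/m; ΣN' = 301.1 kN/m; ΣW sinα = 84.1 kN/m
Resisting = 50.8 + 301.1·tan33.9° = 50.8 + 202.3 = 253.2 kN/m
FS = 253.2 / 84.1 = 3.011

FS = 3.01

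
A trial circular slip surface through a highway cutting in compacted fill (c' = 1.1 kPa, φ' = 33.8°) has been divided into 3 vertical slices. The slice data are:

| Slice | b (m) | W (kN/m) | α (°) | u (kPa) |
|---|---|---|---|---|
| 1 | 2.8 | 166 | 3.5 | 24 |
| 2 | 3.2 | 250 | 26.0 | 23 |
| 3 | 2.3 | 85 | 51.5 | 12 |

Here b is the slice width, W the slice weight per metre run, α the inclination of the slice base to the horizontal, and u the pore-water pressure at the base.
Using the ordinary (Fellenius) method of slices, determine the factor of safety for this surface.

FS = 0.96

Ordinary method of slices: FS = Σ[c'·Δl_i + (W_i cosα_i − u_i·Δl_i)·tanφ'] / Σ W_i sinα_i, with Δl_i = b_i / cosα_i.
Slice 1: Δl = 2.8/cos3.5° = 2.805 m; N'_1 = 166·cos3.5° − 24·2.805 = 98.4; c'Δl = 3.09; W sinα = 10.1
Slice 2: Δl = 3.2/cos26.0° = 3.560 m; N'_2 = 250·cos26.0° − 23·3.560 = 142.8; c'Δl = 3.92; W sinα = 109.6
Slice 3: Δl = 2.3/cos51.5° = 3.695 m; N'_3 = 85·cos51.5° − 12·3.695 = 8.6; c'Δl = 4.06; W sinα = 66.5
Σc'Δl = 11.1 kN/m; ΣN' = 249.8 kN/m; ΣW sinα = 186.2 kN/m
Resisting = 11.1 + 249.8·tan33.8° = 11.1 + 167.2 = 178.3 kN/m
FS = 178.3 / 186.2 = 0.957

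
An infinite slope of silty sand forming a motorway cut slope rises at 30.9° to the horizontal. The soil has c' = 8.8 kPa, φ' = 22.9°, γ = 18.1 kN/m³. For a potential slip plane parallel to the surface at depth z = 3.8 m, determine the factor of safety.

For an infinite slope with a slip plane parallel to the surface (no pore pressure): FS = [c' + γz cos²β tanφ'] / [γz sinβ cosβ].
γz = 18.1·3.8 = 68.78 kN/m²
Numerator = 8.8 + 68.78·cos²30.9°·tan22.9° = 8.8 + 68.78·0.7363·0.4224 = 30.192 kPa
Denominator = 68.78·sin30.9°·cos30.9° = 68.78·0.5135·0.8581 = 30.308 kPa
FS = 30.192 / 30.308 = 0.996

FS = 1.00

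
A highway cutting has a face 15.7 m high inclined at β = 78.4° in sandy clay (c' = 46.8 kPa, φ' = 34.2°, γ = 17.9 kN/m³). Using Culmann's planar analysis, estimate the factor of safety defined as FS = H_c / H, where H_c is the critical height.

H_c = (4c'/γ) · sinβ cosφ' / [1 − cos(β − φ')]
    = (4·46.8/17.9) · sin78.4°·cos34.2° / [1 − cos44.2°]
    = 10.458 · 0.8102 / 0.2831 = 29.93 m
FS = H_c / H = 29.93 / 15.7 = 1.906

FS = 1.91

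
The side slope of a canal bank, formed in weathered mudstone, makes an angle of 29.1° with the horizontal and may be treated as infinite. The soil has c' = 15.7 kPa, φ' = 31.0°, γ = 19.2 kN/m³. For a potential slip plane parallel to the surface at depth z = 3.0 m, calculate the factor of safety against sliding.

For an infinite slope with a slip plane parallel to the surface (no pore pressure): FS = [c' + γz cos²β tanφ'] / [γz sinβ cosβ].
γz = 19.2·3.0 = 57.60 kN/m²
Numerator = 15.7 + 57.60·cos²29.1°·tan31.0° = 15.7 + 57.60·0.7635·0.6009 = 42.124 kPa
Denominator = 57.60·sin29.1°·cos29.1° = 57.60·0.4863·0.8738 = 24.477 kPa
FS = 42.124 / 24.477 = 1.721

FS = 1.72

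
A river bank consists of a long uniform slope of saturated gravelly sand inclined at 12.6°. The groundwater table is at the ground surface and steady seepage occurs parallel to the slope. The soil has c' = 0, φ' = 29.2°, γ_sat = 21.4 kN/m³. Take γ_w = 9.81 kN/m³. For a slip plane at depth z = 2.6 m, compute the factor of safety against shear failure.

FS = 1.35

With seepage parallel to the slope and the water table at the surface, the effective normal stress on the slip plane uses the buoyant unit weight γ' = γ_sat − γ_w while the driving shear stress uses γ_sat:
FS = [c' + γ' z cos²β tanφ'] / [γ_sat z sinβ cosβ]
(For c' = 0 this reduces to FS = (γ'/γ_sat)·tanφ'/tanβ.)
γ' = 21.4 − 9.81 = 11.59 kN/m³
Numerator = 0.0 + 11.59·2.6·cos²12.6°·tan29.2° = 0.0 + 11.59·2.6·0.9524·0.5589 = 16.040 kPa
Denominator = 21.4·2.6·sin12.6°·cos12.6° = 21.4·2.6·0.2181·0.9759 = 11.845 kPa
FS = 16.040 / 11.845 = 1.354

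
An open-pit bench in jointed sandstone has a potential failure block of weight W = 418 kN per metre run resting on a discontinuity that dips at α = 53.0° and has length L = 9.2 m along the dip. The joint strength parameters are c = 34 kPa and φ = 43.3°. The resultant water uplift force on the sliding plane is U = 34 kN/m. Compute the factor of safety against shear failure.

FS = 1.55

Resolving the block weight along and normal to the plane and applying the Mohr–Coulomb strength on the joint:
N' = W cosα − U = 418·cos53.0° − 34 = 217.6 kN/m
Driving force T = W sinα = 418·sin53.0° = 333.8 kN/m
Resisting force R = c·L + N'·tanφ = 34·9.2 + 217.6·tan43.3° = 312.8 + 205.0 = 517.8 kN/m
FS = R / T = 517.8 / 333.8 = 1.551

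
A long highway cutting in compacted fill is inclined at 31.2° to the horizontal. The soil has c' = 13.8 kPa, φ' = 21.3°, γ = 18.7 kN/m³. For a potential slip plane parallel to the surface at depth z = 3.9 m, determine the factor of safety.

For an infinite slope with a slip plane parallel to the surface (no pore pressure): FS = [c' + γz cos²β tanφ'] / [γz sinβ cosβ].
γz = 18.7·3.9 = 72.93 kN/m²
Numerator = 13.8 + 72.93·cos²31.2°·tan21.3° = 13.8 + 72.93·0.7316·0.3899 = 34.604 kPa
Denominator = 72.93·sin31.2°·cos31.2° = 72.93·0.5180·0.8554 = 32.315 kPa
FS = 34.604 / 32.315 = 1.071

FS = 1.07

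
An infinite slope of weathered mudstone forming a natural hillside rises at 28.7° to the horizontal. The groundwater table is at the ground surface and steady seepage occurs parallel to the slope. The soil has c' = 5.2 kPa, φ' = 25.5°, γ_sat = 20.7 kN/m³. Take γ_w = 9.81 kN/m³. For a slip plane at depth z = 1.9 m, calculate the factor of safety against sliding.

FS = 0.77

With seepage parallel to the slope and the water table at the surface, the effective normal stress on the slip plane uses the buoyant unit weight γ' = γ_sat − γ_w while the driving shear stress uses γ_sat:
FS = [c' + γ' z cos²β tanφ'] / [γ_sat z sinβ cosβ]
γ' = 20.7 − 9.81 = 10.89 kN/m³
Numerator = 5.2 + 10.89·1.9·cos²28.7°·tan25.5° = 5.2 + 10.89·1.9·0.7694·0.4770 = 12.793 kPa
Denominator = 20.7·1.9·sin28.7°·cos28.7° = 20.7·1.9·0.4802·0.8771 = 16.567 kPa
FS = 12.793 / 16.567 = 0.772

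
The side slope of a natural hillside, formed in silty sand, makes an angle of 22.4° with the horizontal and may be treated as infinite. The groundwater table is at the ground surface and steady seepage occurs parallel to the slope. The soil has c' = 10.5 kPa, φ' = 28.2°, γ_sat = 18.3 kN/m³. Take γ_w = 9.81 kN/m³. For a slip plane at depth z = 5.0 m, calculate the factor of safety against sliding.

FS = 0.93

With seepage parallel to the slope and the water table at the surface, the effective normal stress on the slip plane uses the buoyant unit weight γ' = γ_sat − γ_w while the driving shear stress uses γ_sat:
FS = [c' + γ' z cos²β tanφ'] / [γ_sat z sinβ cosβ]
γ' = 18.3 − 9.81 = 8.49 kN/m³
Numerator = 10.5 + 8.49·5.0·cos²22.4°·tan28.2° = 10.5 + 8.49·5.0·0.8548·0.5362 = 29.956 kPa
Denominator = 18.3·5.0·sin22.4°·cos22.4° = 18.3·5.0·0.3811·0.9245 = 32.237 kPa
FS = 29.956 / 32.237 = 0.929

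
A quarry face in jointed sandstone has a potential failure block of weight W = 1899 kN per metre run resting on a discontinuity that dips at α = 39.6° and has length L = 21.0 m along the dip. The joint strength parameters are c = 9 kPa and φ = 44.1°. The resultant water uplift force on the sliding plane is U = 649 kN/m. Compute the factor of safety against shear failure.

Resolving the block weight along and normal to the plane and applying the Mohr–Coulomb strength on the joint:
N' = W cosα − U = 1899·cos39.6° − 649 = 814.2 kN/m
Driving force T = W sinα = 1899·sin39.6° = 1210.5 kN/m
Resisting force R = c·L + N'·tanφ = 9·21.0 + 814.2·tan44.1° = 189.0 + 789.0 = 978.0 kN/m
FS = R / T = 978.0 / 1210.5 = 0.808

FS = 0.81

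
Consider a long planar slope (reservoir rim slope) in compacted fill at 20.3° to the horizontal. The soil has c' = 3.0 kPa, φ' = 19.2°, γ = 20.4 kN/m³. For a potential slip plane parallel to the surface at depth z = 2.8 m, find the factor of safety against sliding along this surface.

FS = 1.10

For an infinite slope with a slip plane parallel to the surface (no pore pressure): FS = [c' + γz cos²β tanφ'] / [γz sinβ cosβ].
γz = 20.4·2.8 = 57.12 kN/m²
Numerator = 3.0 + 57.12·cos²20.3°·tan19.2° = 3.0 + 57.12·0.8796·0.3482 = 20.497 kPa
Denominator = 57.12·sin20.3°·cos20.3° = 57.12·0.3469·0.9379 = 18.586 kPa
FS = 20.497 / 18.586 = 1.103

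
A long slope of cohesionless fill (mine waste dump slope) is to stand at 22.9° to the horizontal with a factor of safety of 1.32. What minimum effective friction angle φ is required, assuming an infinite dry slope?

FS = tanφ/tanβ ⇒ tanφ = FS · tanβ = 1.32 · tan22.9° = 0.5576
φ = arctan(0.5576) = 29.14°

φ = 29.1°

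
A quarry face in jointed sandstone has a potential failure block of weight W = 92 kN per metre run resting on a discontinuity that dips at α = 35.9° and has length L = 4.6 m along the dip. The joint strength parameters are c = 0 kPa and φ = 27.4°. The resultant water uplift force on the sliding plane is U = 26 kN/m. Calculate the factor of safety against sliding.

Resolving the block weight along and normal to the plane and applying the Mohr–Coulomb strength on the joint:
N' = W cosα − U = 92·cos35.9° − 26 = 48.5 kN/m
Driving force T = W sinα = 92·sin35.9° = 53.9 kN/m
Resisting force R = c·L + N'·tanφ = 0·4.6 + 48.5·tan27.4° = 0.0 + 25.2 = 25.2 kN/m
FS = R / T = 25.2 / 53.9 = 0.466

FS = 0.47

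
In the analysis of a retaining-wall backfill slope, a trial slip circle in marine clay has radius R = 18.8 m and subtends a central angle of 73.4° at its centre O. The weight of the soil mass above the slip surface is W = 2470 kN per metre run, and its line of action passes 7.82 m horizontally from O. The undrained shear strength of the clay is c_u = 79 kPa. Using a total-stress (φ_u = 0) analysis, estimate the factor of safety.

FS = 1.85

Taking moments about the centre O, the resisting moment is provided by the undrained shear strength acting along the arc:
Arc length L_a = R·θ = 18.8·(73.4°·π/180) = 18.8·1.2811 = 24.08 m
M_R = c_u·L_a·R = 79·24.08·18.8 = 35769.8 kN·m/m
M_D = W·d = 2470·7.82 = 19315.4 kN·m/m
FS = M_R / M_D = 35769.8 / 19315.4 = 1.852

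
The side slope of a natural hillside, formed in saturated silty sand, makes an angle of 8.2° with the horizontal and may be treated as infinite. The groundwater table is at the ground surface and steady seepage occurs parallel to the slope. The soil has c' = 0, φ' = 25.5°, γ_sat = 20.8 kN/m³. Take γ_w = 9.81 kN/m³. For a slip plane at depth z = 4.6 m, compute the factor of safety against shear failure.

FS = 1.75

With seepage parallel to the slope and the water table at the surface, the effective normal stress on the slip plane uses the buoyant unit weight γ' = γ_sat − γ_w while the driving shear stress uses γ_sat:
FS = [c' + γ' z cos²β tanφ'] / [γ_sat z sinβ cosβ]
(For c' = 0 this reduces to FS = (γ'/γ_sat)·tanφ'/tanβ.)
γ' = 20.8 − 9.81 = 10.99 kN/m³
Numerator = 0.0 + 10.99·4.6·cos²8.2°·tan25.5° = 0.0 + 10.99·4.6·0.9797·0.4770 = 23.622 kPa
Denominator = 20.8·4.6·sin8.2°·cos8.2° = 20.8·4.6·0.1426·0.9898 = 13.507 kPa
FS = 23.622 / 13.507 = 1.749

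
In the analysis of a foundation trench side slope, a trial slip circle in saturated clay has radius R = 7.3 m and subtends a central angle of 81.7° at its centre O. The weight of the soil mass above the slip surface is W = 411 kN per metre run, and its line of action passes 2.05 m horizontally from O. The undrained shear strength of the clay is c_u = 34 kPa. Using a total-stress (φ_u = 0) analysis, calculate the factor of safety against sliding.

FS = 3.07

Taking moments about the centre O, the resisting moment is provided by the undrained shear strength acting along the arc:
Arc length L_a = R·θ = 7.3·(81.7°·π/180) = 7.3·1.4259 = 10.41 m
M_R = c_u·L_a·R = 34·10.41·7.3 = 2583.6 kN·m/m
M_D = W·d = 411·2.05 = 842.5 kN·m/m
FS = M_R / M_D = 2583.6 / 842.5 = 3.066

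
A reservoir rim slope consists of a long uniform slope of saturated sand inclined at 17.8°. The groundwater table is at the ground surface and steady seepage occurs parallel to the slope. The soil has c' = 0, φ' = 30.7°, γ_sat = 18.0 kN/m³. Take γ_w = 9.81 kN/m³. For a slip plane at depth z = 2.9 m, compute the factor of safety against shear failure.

With seepage parallel to the slope and the water table at the surface, the effective normal stress on the slip plane uses the buoyant unit weight γ' = γ_sat − γ_w while the driving shear stress uses γ_sat:
FS = [c' + γ' z cos²β tanφ'] / [γ_sat z sinβ cosβ]
(For c' = 0 this reduces to FS = (γ'/γ_sat)·tanφ'/tanβ.)
γ' = 18.0 − 9.81 = 8.19 kN/m³
Numerator = 0.0 + 8.19·2.9·cos²17.8°·tan30.7° = 0.0 + 8.19·2.9·0.9066·0.5938 = 12.784 kPa
Denominator = 18.0·2.9·sin17.8°·cos17.8° = 18.0·2.9·0.3057·0.9521 = 15.193 kPa
FS = 12.784 / 15.193 = 0.841

FS = 0.84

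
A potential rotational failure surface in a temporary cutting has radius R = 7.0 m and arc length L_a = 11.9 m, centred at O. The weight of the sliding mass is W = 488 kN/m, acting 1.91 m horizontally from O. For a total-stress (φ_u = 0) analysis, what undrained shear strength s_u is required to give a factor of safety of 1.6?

FS = s_u·L_a·R / (W·d), so s_u = FS·W·d / (L_a·R).
s_u = 1.6·488·1.91 / (11.90·7.0) = 1491.3 / 83.30 = 17.90 kPa

s_u = 17.9 kPa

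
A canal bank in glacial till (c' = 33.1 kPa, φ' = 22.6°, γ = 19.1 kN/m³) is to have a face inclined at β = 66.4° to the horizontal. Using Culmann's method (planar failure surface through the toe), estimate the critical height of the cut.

H_c = 21.08 m

Culmann's analysis gives the critical failure plane at α_cr = (β + φ')/2 = (66.4 + 22.6)/2 = 44.5°, and the critical height
H_c = (4c'/γ) · sinβ cosφ' / [1 − cos(β − φ')]
    = (4·33.1/19.1) · sin66.4°·cos22.6° / [1 − cos(43.8°)]
    = 6.932 · 0.9164·0.9232 / [1 − 0.7218]
    = 6.932 · 0.8460 / 0.2782
    = 21.08 m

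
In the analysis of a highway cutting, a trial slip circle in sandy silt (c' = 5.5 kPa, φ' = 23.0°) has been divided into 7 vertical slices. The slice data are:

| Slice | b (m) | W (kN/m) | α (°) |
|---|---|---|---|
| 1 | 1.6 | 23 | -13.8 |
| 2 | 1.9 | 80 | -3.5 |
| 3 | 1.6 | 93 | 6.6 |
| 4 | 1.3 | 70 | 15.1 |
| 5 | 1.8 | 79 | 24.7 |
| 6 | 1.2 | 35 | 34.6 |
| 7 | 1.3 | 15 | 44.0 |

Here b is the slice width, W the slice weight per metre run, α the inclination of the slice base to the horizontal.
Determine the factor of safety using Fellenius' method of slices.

FS = 2.73

Ordinary method of slices: FS = Σ[c'·Δl_i + (W_i cosα_i)·tanφ'] / Σ W_i sinα_i, with Δl_i = b_i / cosα_i.
Slice 1: Δl = 1.6/cos(-13.8°) = 1.648 m; N'_1 = 23·cos(-13.8°) = 22.3; c'Δl = 9.06; W sinα = -5.5
Slice 2: Δl = 1.9/cos(-3.5°) = 1.904 m; N'_2 = 80·cos(-3.5°) = 79.9; c'Δl = 10.47; W sinα = -4.9
Slice 3: Δl = 1.6/cos6.6° = 1.611 m; N'_3 = 93·cos6.6° = 92.4; c'Δl = 8.86; W sinα = 10.7
Slice 4: Δl = 1.3/cos15.1° = 1.346 m; N'_4 = 70·cos15.1° = 67.6; c'Δl = 7.41; W sinα = 18.2
Slice 5: Δl = 1.8/cos24.7° = 1.981 m; N'_5 = 79·cos24.7° = 71.8; c'Δl = 10.90; W sinα = 33.0
Slice 6: Δl = 1.2/cos34.6° = 1.458 m; N'_6 = 35·cos34.6° = 28.8; c'Δl = 8.02; W sinα = 19.9
Slice 7: Δl = 1.3/cos44.0° = 1.807 m; N'_7 = 15·cos44.0° = 10.8; c'Δl = 9.94; W sinα = 10.4
Σc'Δl = 64.7 kN/m; ΣN' = 373.5 kN/m; ΣW sinα = 81.9 kN/m
Resisting = 64.7 + 373.5·tan23.0° = 64.7 + 158.6 = 223.2 kN/m
FS = 223.2 / 81.9 = 2.727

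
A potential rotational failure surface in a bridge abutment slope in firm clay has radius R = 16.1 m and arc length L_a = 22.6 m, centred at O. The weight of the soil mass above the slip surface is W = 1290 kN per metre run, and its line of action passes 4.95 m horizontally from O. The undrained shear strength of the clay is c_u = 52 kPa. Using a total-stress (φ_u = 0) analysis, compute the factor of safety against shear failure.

Taking moments about the centre O, the resisting moment is provided by the undrained shear strength acting along the arc:
M_R = c_u·L_a·R = 52·22.60·16.1 = 18920.7 kN·m/m
M_D = W·d = 1290·4.95 = 6385.5 kN·m/m
FS = M_R / M_D = 18920.7 / 6385.5 = 2.963

FS = 2.96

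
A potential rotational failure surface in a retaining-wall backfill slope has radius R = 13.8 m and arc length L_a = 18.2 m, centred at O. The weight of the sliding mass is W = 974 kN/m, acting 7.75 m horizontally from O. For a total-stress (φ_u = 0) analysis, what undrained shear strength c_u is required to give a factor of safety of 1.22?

FS = c_u·L_a·R / (W·d), so c_u = FS·W·d / (L_a·R).
c_u = 1.22·974·7.75 / (18.20·13.8) = 9209.2 / 251.16 = 36.67 kPa

c_u = 36.7 kPa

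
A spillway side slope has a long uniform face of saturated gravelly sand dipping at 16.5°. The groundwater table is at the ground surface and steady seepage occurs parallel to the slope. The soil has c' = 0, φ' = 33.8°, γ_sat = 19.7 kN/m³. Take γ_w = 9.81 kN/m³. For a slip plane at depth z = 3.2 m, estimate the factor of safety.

FS = 1.13

With seepage parallel to the slope and the water table at the surface, the effective normal stress on the slip plane uses the buoyant unit weight γ' = γ_sat − γ_w while the driving shear stress uses γ_sat:
FS = [c' + γ' z cos²β tanφ'] / [γ_sat z sinβ cosβ]
(For c' = 0 this reduces to FS = (γ'/γ_sat)·tanφ'/tanβ.)
γ' = 19.7 − 9.81 = 9.89 kN/m³
Numerator = 0.0 + 9.89·3.2·cos²16.5°·tan33.8° = 0.0 + 9.89·3.2·0.9193·0.6694 = 19.477 kPa
Denominator = 19.7·3.2·sin16.5°·cos16.5° = 19.7·3.2·0.2840·0.9588 = 17.167 kPa
FS = 19.477 / 17.167 = 1.135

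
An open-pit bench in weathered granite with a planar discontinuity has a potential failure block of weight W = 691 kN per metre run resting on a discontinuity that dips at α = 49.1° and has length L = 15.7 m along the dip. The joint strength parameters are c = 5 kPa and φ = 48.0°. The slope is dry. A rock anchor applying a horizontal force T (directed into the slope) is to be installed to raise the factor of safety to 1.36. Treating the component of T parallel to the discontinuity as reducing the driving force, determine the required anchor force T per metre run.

T = 75 kN/m

Resolving forces along and normal to the sliding plane, with the horizontal anchor force T adding T·sinα to the effective normal force and T·cosα acting up the plane against the driving force:
FS = [cL + (W cosα + T sinα) tanφ] / [W sinα − T cosα]
Without the anchor: N' = 452.4 kN/m, driving T_d = 522.3 kN/m, resisting R = 5·15.7 + 452.4·tan48.0° = 581.0 kN/m, FS = 1.11.
Setting FS = 1.36 and solving for T:
1.36·(522.3 − T cos49.1°) = 581.0 + T sin49.1°·tan48.0°
T·(sin49.1°·tan48.0° + 1.36·cos49.1°) = 1.36·522.3 − 581.0
T·(0.7559·1.1106 + 1.36·0.6547) = 710.3 − 581.0 = 129.4
T·1.7299 = 129.4
T = 74.8 kN/m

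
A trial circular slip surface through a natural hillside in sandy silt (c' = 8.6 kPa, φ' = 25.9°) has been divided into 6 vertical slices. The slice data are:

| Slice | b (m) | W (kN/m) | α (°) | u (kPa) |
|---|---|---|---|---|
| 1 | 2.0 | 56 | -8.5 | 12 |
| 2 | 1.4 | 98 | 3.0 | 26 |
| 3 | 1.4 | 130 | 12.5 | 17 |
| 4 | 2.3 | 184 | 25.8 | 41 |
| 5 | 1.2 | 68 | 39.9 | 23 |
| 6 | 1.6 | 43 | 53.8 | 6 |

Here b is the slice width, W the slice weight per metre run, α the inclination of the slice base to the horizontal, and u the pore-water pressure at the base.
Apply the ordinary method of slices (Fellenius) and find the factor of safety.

FS = 1.29

Ordinary method of slices: FS = Σ[c'·Δl_i + (W_i cosα_i − u_i·Δl_i)·tanφ'] / Σ W_i sinα_i, with Δl_i = b_i / cosα_i.
Slice 1: Δl = 2.0/cos(-8.5°) = 2.022 m; N'_1 = 56·cos(-8.5°) − 12·2.022 = 31.1; c'Δl = 17.39; W sinα = -8.3
Slice 2: Δl = 1.4/cos3.0° = 1.402 m; N'_2 = 98·cos3.0° − 26·1.402 = 61.4; c'Δl = 12.06; W sinα = 5.1
Slice 3: Δl = 1.4/cos12.5° = 1.434 m; N'_3 = 130·cos12.5° − 17·1.434 = 102.5; c'Δl = 12.33; W sinα = 28.1
Slice 4: Δl = 2.3/cos25.8° = 2.555 m; N'_4 = 184·cos25.8° − 41·2.555 = 60.9; c'Δl = 21.97; W sinα = 80.1
Slice 5: Δl = 1.2/cos39.9° = 1.564 m; N'_5 = 68·cos39.9° − 23·1.564 = 16.2; c'Δl = 13.45; W sinα = 43.6
Slice 6: Δl = 1.6/cos53.8° = 2.709 m; N'_6 = 43·cos53.8° − 6·2.709 = 9.1; c'Δl = 23.30; W sinα = 34.7
Σc'Δl = 100.5 kN/m; ΣN' = 281.3 kN/m; ΣW sinα = 183.4 kN/m
Resisting = 100.5 + 281.3·tan25.9° = 100.5 + 136.6 = 237.1 kN/m
FS = 237.1 / 183.4 = 1.293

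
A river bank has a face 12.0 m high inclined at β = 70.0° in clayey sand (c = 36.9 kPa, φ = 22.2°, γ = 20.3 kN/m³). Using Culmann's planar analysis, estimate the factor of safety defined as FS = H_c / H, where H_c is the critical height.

H_c = (4c/γ) · sinβ cosφ / [1 − cos(β − φ)]
    = (4·36.9/20.3) · sin70.0°·cos22.2° / [1 − cos47.8°]
    = 7.271 · 0.8700 / 0.3283 = 19.27 m
FS = H_c / H = 19.27 / 12.0 = 1.606

FS = 1.61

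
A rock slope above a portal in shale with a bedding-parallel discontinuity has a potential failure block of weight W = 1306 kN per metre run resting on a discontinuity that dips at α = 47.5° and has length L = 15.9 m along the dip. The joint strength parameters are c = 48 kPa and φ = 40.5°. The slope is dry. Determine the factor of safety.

Resolving the block weight along and normal to the plane and applying the Mohr–Coulomb strength on the joint:
N' = W cosα = 1306·cos47.5° = 882.3 kN/m
Driving force T = W sinα = 1306·sin47.5° = 962.9 kN/m
Resisting force R = c·L + N'·tanφ = 48·15.9 + 882.3·tan40.5° = 763.2 + 753.6 = 1516.8 kN/m
FS = R / T = 1516.8 / 962.9 = 1.575

FS = 1.58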